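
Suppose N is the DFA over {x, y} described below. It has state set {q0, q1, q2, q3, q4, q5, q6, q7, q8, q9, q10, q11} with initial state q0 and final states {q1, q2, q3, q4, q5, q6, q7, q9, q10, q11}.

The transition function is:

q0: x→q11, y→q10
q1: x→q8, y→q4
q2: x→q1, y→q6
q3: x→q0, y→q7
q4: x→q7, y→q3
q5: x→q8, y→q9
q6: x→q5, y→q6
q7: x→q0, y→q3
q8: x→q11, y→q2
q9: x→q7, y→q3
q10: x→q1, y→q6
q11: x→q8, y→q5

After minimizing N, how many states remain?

All states are reachable from the start state.
Initial partition by acceptance: {q1,q2,q3,q4,q5,q6,q7,q9,q10,q11} | {q0,q8}.
On input x, block {q1,q2,q3,q4,q5,q6,q7,q9,q10,q11} splits into {q1,q3,q5,q7,q11} and {q2,q4,q6,q9,q10}.
Refine {q1,q3,q5,q7,q11} on symbol y: members go to different blocks, giving {q3,q7,q11} and {q1,q5}.
Refine {q3,q7,q11} on symbol y: members go to different blocks, giving {q3,q7} and {q11}.
Refine {q2,q4,q6,q9,q10} on symbol x: members go to different blocks, giving {q2,q6,q10} and {q4,q9}.
Stable partition: {q3,q7} | {q0,q8} | {q2,q6,q10} | {q1,q5} | {q11} | {q4,q9} — 6 equivalence classes.

6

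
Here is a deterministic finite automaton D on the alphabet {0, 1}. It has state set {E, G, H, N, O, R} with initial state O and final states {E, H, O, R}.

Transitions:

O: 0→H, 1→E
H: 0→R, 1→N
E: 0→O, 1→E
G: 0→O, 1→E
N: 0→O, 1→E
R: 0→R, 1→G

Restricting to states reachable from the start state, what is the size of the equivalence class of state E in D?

1

P0 = {E,H,O,R} | {G,N}.
Split {E,H,O,R} by δ(·,1) → {H,R} and {E,O}.
Split {E,O} by δ(·,0) → {E} and {O}.
The partition is now stable with 4 blocks: {H,R} | {G,N} | {E} | {O}.
The equivalence class containing E is {E}, of size 1.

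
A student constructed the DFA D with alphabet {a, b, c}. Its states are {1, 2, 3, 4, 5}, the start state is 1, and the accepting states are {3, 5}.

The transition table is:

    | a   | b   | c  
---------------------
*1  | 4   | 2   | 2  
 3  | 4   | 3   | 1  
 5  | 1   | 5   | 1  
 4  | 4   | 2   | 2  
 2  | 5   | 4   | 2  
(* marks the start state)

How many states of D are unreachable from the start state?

BFS from 1 reaches {1, 2, 4, 5}; the 1 state(s) 3 are never visited.

1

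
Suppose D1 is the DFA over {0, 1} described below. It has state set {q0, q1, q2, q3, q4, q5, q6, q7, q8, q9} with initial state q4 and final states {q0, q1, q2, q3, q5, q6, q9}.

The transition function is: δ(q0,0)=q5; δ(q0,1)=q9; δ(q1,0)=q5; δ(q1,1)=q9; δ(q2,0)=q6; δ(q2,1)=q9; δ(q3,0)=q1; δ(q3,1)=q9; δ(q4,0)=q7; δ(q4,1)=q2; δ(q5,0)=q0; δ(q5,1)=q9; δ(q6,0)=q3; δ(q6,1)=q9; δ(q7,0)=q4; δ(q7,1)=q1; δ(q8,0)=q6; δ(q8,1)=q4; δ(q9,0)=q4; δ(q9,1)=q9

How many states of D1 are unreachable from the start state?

Starting at q4 and following transitions, the reachable set is {q0, q1, q2, q3, q4, q5, q6, q7, q9}. That leaves q8 unreachable — 1 in total.

1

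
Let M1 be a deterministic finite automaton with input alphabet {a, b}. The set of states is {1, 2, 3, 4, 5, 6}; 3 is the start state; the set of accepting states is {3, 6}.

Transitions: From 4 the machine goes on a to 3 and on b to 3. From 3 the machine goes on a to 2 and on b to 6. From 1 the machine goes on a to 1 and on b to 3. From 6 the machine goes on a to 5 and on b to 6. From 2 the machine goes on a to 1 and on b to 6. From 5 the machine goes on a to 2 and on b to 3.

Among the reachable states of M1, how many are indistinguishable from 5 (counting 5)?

3

Reachable states from the start: {1,2,3,5,6}. Unreachable: {4} — drop them.
Initial partition by acceptance: {3,6} | {1,2,5}.
Stable partition: {3,6} | {1,2,5} — 2 equivalence classes.
The equivalence class containing 5 is {1,2,5}, of size 3.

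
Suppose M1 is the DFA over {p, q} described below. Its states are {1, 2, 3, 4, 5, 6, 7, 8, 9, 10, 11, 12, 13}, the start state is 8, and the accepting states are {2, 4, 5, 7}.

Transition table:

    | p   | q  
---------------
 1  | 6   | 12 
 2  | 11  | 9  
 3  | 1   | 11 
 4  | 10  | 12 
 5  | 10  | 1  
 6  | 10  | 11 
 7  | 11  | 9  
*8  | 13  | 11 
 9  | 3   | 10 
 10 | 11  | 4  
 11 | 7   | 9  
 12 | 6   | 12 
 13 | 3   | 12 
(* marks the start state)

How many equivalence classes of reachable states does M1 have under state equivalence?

First remove the unreachable states {2,5}; 11 states remain.
Initial partition by acceptance: {4,7} | {1,3,6,8,9,10,11,12,13}.
Split {1,3,6,8,9,10,11,12,13} by δ(·,p) → {1,3,6,8,9,10,12,13} and {11}.
Refine {4,7} on symbol p: members go to different blocks, giving {4} and {7}.
On input p, block {1,3,6,8,9,10,12,13} splits into {1,3,6,8,9,12,13} and {10}.
Split {1,3,6,8,9,12,13} by δ(·,p) → {1,3,8,9,12,13} and {6}.
Split {1,3,8,9,12,13} by δ(·,p) → {3,8,9,13} and {1,12}.
Refine {3,8,9,13} on symbol p: members go to different blocks, giving {8,9,13} and {3}.
Split {8,9,13} by δ(·,p) → {9,13} and {8}.
Split {9,13} by δ(·,q) → {9} and {13}.
The partition is now stable with 10 blocks: {4} | {9} | {11} | {7} | {10} | {6} | {1,12} | {3} | {8} | {13}.

10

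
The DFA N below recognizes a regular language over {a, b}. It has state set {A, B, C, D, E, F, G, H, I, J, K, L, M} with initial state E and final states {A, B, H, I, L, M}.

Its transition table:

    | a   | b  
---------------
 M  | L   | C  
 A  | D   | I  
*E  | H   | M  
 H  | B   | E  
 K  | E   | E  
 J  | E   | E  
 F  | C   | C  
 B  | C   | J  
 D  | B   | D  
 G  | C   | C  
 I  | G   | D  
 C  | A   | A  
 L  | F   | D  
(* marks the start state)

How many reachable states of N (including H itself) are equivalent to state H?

States {K} cannot be reached from the start state, so discard them.
Initial partition by acceptance: {A,B,H,I,L,M} | {C,D,E,F,G,J}.
Refine {A,B,H,I,L,M} on symbol a: members go to different blocks, giving {A,B,I,L} and {H,M}.
Split {A,B,I,L} by δ(·,b) → {B,I,L} and {A}.
Refine {C,D,E,F,G,J} on symbol a: members go to different blocks, giving {F,G,J} and {C} and {D} and {E}.
On input a, block {B,I,L} splits into {I,L} and {B}.
Split {F,G,J} by δ(·,a) → {F,G} and {J}.
Split {H,M} by δ(·,a) → {H} and {M}.
The partition is now stable with 10 blocks: {I,L} | {F,G} | {H} | {A} | {C} | {D} | {E} | {B} | {J} | {M}.
State H belongs to the block {H}, which has 1 states.

1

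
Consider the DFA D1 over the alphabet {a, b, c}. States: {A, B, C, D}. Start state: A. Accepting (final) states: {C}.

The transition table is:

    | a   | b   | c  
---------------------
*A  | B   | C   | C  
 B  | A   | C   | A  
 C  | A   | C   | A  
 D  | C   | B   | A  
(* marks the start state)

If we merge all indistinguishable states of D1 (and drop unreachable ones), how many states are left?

First remove the unreachable states {D}; 3 states remain.
P0 = {C} | {A,B}.
Split {A,B} by δ(·,c) → {A} and {B}.
No further refinement is possible. Final partition (3 blocks): {C} | {A} | {B}.

3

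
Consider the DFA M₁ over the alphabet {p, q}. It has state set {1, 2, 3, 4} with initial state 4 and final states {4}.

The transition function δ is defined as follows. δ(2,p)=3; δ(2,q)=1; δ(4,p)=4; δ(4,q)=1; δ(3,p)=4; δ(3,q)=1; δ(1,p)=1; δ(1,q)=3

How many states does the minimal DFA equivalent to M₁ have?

Reachable states from the start: {1,3,4}. Unreachable: {2} — drop them.
Start with accepting vs non-accepting: {4} | {1,3}.
Refine {1,3} on symbol p: members go to different blocks, giving {1} and {3}.
No further refinement is possible. Final partition (3 blocks): {4} | {1} | {3}.

3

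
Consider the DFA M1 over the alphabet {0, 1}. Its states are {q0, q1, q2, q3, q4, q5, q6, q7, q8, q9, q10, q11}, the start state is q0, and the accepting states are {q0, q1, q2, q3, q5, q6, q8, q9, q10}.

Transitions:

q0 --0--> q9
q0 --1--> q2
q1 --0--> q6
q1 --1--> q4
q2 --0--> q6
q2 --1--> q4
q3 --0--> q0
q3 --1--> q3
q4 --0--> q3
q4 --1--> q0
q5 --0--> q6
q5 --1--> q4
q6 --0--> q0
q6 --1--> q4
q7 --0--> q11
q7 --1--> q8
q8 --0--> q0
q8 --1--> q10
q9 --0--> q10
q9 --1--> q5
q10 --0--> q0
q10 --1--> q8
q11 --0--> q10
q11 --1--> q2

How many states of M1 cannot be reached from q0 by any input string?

No path from q0 leads to q1, q7, q11; the other 9 states are all reachable.

3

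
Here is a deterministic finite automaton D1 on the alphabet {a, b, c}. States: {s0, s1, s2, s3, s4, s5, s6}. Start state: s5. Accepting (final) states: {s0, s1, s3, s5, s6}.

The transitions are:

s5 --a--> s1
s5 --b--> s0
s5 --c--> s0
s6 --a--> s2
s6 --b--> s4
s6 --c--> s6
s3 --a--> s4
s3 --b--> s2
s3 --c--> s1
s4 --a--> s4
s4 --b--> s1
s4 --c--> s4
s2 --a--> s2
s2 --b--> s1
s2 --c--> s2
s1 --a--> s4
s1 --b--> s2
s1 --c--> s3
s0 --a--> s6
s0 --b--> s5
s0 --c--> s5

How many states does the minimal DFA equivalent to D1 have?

Start with accepting vs non-accepting: {s0,s1,s3,s5,s6} | {s2,s4}.
Refine {s0,s1,s3,s5,s6} on symbol a: members go to different blocks, giving {s1,s3,s6} and {s0,s5}.
The partition is now stable with 3 blocks: {s1,s3,s6} | {s2,s4} | {s0,s5}.

3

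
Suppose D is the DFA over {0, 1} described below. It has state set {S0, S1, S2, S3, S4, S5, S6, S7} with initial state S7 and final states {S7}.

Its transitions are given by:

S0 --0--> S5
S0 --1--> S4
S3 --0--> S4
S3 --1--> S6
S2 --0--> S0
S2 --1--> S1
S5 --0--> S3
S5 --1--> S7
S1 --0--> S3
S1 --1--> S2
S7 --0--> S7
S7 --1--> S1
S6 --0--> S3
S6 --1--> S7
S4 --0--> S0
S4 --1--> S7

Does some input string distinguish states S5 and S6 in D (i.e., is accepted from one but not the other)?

Every state is reachable, so we keep all 8.
Initial partition by acceptance: {S7} | {S0,S1,S2,S3,S4,S5,S6}.
On input 1, block {S0,S1,S2,S3,S4,S5,S6} splits into {S0,S1,S2,S3} and {S4,S5,S6}.
On input 0, block {S0,S1,S2,S3} splits into {S0,S3} and {S1,S2}.
Stable partition: {S7} | {S0,S3} | {S4,S5,S6} | {S1,S2} — 4 equivalence classes.
S5 and S6 lie in the same block of the stable partition, so they are equivalent — no string distinguishes them.

No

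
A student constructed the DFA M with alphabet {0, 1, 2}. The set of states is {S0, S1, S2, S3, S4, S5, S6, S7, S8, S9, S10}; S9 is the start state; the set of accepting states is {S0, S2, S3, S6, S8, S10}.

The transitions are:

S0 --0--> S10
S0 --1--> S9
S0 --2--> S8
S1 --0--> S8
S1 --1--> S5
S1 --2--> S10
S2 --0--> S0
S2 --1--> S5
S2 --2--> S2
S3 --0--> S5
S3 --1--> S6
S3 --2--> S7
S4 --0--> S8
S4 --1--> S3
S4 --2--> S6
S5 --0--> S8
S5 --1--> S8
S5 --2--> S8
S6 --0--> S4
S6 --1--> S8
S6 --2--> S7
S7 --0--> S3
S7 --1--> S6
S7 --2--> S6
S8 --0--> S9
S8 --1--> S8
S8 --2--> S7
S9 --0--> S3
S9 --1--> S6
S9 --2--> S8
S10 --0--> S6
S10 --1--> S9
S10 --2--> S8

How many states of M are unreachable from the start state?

4

No path from S9 leads to S0, S1, S2, S10; the other 7 states are all reachable.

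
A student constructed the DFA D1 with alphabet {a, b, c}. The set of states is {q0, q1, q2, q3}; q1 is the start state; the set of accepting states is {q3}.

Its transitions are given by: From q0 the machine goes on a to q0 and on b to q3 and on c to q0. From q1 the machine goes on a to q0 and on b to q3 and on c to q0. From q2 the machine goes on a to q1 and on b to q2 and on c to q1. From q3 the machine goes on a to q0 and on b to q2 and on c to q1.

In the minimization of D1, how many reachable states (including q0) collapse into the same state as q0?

2

All states are reachable from the start state.
P0 = {q3} | {q0,q1,q2}.
Split {q0,q1,q2} by δ(·,b) → {q0,q1} and {q2}.
Stable partition: {q3} | {q0,q1} | {q2} — 3 equivalence classes.
State q0 belongs to the block {q0,q1}, which has 2 states.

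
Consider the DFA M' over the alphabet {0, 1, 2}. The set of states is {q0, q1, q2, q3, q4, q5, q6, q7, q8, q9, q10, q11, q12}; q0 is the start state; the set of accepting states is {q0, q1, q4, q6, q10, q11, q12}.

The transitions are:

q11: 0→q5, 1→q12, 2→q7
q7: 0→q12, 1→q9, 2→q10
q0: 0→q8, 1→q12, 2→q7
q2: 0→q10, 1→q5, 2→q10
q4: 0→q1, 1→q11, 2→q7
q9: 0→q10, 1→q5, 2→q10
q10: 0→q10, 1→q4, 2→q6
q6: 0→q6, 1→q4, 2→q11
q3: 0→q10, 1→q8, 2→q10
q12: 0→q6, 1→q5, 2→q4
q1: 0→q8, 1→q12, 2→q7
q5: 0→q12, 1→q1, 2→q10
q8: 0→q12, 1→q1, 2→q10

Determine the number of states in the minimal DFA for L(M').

8

States {q2,q3} cannot be reached from the start state, so discard them.
P0 = {q0,q1,q4,q6,q10,q11,q12} | {q5,q7,q8,q9}.
Split {q0,q1,q4,q6,q10,q11,q12} by δ(·,0) → {q4,q6,q10,q12} and {q0,q1,q11}.
Refine {q4,q6,q10,q12} on symbol 0: members go to different blocks, giving {q6,q10,q12} and {q4}.
Refine {q6,q10,q12} on symbol 1: members go to different blocks, giving {q6,q10} and {q12}.
Split {q6,q10} by δ(·,2) → {q6} and {q10}.
On input 0, block {q5,q7,q8,q9} splits into {q5,q7,q8} and {q9}.
Refine {q5,q7,q8} on symbol 1: members go to different blocks, giving {q5,q8} and {q7}.
Stable partition: {q6} | {q5,q8} | {q0,q1,q11} | {q4} | {q12} | {q10} | {q9} | {q7} — 8 equivalence classes.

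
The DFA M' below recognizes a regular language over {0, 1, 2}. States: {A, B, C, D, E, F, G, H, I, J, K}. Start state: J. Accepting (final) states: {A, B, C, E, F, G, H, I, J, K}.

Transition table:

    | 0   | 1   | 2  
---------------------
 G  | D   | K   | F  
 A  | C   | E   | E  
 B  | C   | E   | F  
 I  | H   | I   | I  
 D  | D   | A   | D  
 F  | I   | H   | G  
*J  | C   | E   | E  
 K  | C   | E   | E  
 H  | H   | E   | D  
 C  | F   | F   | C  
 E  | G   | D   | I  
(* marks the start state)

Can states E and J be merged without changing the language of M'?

States {B} cannot be reached from the start state, so discard them.
Start with accepting vs non-accepting: {A,C,E,F,G,H,I,J,K} | {D}.
Split {A,C,E,F,G,H,I,J,K} by δ(·,0) → {A,C,E,F,H,I,J,K} and {G}.
Split {A,C,E,F,H,I,J,K} by δ(·,0) → {A,C,F,H,I,J,K} and {E}.
On input 1, block {A,C,F,H,I,J,K} splits into {A,H,J,K} and {C,F,I}.
On input 0, block {A,H,J,K} splits into {A,J,K} and {H}.
Refine {C,F,I} on symbol 0: members go to different blocks, giving {C,F} and {I}.
Refine {C,F} on symbol 0: members go to different blocks, giving {C} and {F}.
No further refinement is possible. Final partition (8 blocks): {A,J,K} | {D} | {G} | {E} | {C} | {H} | {I} | {F}.
E and J end up in different blocks, so they are distinguishable. For instance, the string '1' is accepted from only J.

No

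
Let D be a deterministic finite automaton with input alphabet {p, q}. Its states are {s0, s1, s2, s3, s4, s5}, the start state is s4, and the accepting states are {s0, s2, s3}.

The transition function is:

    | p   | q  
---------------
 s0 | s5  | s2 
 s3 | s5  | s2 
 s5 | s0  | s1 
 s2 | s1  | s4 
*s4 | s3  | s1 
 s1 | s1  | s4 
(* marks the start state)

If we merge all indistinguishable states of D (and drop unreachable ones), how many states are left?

P0 = {s0,s2,s3} | {s1,s4,s5}.
On input q, block {s0,s2,s3} splits into {s0,s3} and {s2}.
Refine {s1,s4,s5} on symbol p: members go to different blocks, giving {s4,s5} and {s1}.
Stable partition: {s0,s3} | {s4,s5} | {s2} | {s1} — 4 equivalence classes.

4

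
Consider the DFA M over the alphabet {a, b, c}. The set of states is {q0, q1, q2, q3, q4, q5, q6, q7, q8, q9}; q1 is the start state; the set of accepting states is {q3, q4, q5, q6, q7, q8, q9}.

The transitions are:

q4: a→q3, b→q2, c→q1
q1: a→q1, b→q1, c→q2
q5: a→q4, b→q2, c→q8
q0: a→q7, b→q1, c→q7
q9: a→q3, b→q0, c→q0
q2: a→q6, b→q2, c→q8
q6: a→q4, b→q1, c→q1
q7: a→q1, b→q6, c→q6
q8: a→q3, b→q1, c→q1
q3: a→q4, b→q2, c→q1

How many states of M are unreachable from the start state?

4

BFS from q1 reaches {q1, q2, q3, q4, q6, q8}; the 4 state(s) q0, q5, q7, q9 are never visited.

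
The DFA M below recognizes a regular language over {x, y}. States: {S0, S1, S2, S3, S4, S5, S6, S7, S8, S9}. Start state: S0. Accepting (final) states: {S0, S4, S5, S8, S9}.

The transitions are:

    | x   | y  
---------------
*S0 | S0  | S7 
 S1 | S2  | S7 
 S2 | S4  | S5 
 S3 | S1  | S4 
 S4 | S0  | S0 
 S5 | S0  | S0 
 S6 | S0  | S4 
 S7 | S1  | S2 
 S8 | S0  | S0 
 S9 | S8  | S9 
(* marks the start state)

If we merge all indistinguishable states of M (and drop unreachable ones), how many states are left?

States {S3,S6,S8,S9} cannot be reached from the start state, so discard them.
Initial partition by acceptance: {S0,S4,S5} | {S1,S2,S7}.
On input y, block {S0,S4,S5} splits into {S4,S5} and {S0}.
Refine {S1,S2,S7} on symbol x: members go to different blocks, giving {S1,S7} and {S2}.
On input x, block {S1,S7} splits into {S1} and {S7}.
The partition is now stable with 5 blocks: {S4,S5} | {S1} | {S0} | {S2} | {S7}.

5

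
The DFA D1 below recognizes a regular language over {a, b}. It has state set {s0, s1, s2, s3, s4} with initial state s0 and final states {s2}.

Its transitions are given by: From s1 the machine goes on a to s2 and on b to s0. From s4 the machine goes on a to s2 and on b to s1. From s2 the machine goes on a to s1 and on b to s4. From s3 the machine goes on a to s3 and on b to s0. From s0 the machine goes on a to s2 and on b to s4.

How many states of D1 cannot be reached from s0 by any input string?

1

No path from s0 leads to s3; the other 4 states are all reachable.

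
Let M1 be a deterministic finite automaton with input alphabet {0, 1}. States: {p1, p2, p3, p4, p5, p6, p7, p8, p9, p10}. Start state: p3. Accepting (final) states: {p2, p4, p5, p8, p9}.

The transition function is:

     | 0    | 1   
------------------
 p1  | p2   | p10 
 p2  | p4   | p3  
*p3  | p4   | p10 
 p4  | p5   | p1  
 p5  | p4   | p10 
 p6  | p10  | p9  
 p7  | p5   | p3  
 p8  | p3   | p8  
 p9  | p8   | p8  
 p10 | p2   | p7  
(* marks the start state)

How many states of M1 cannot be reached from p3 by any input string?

3

Starting at p3 and following transitions, the reachable set is {p1, p2, p3, p4, p5, p7, p10}. That leaves p6, p8, p9 unreachable — 3 in total.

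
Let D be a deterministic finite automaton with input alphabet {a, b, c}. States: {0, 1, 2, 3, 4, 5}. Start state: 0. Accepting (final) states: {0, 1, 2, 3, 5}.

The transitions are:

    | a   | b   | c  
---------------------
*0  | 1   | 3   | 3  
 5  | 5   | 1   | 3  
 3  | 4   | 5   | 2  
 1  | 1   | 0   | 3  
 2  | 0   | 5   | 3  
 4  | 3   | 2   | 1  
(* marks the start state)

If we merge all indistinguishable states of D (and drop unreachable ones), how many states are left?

6

Every state is reachable, so we keep all 6.
Initial partition by acceptance: {0,1,2,3,5} | {4}.
Refine {0,1,2,3,5} on symbol a: members go to different blocks, giving {0,1,2,5} and {3}.
On input b, block {0,1,2,5} splits into {1,2,5} and {0}.
On input a, block {1,2,5} splits into {1,5} and {2}.
On input b, block {1,5} splits into {1} and {5}.
The partition is now stable with 6 blocks: {1} | {4} | {3} | {0} | {2} | {5}.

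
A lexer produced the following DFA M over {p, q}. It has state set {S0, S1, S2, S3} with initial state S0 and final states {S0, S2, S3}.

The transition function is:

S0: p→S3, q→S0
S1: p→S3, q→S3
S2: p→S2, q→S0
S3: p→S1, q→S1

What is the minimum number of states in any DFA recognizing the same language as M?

States {S2} cannot be reached from the start state, so discard them.
P0 = {S0,S3} | {S1}.
Refine {S0,S3} on symbol p: members go to different blocks, giving {S0} and {S3}.
The partition is now stable with 3 blocks: {S0} | {S1} | {S3}.

3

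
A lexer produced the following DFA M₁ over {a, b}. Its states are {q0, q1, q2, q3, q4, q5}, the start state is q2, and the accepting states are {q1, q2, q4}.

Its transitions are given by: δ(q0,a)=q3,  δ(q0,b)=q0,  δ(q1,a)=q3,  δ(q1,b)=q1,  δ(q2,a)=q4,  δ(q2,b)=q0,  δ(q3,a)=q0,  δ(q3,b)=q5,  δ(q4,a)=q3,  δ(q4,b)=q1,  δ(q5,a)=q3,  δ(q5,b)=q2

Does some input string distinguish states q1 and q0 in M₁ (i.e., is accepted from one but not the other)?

Every state is reachable, so we keep all 6.
P0 = {q1,q2,q4} | {q0,q3,q5}.
Refine {q1,q2,q4} on symbol a: members go to different blocks, giving {q1,q4} and {q2}.
On input b, block {q0,q3,q5} splits into {q0,q3} and {q5}.
Split {q0,q3} by δ(·,b) → {q0} and {q3}.
No further refinement is possible. Final partition (5 blocks): {q1,q4} | {q0} | {q2} | {q5} | {q3}.
q1 and q0 end up in different blocks, so they are distinguishable. For instance, the string 'ε' is accepted from only q1.

Yes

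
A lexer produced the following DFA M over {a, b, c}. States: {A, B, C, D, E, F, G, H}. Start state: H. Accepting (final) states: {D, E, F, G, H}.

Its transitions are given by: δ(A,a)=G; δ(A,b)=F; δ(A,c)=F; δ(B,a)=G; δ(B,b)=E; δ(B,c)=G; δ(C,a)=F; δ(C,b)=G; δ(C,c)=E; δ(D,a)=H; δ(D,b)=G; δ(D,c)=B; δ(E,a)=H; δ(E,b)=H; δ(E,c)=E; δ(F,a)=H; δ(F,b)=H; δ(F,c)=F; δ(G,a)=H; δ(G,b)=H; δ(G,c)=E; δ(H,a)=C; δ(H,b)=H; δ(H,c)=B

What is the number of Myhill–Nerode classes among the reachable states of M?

3

States {A,D} cannot be reached from the start state, so discard them.
Initial partition by acceptance: {E,F,G,H} | {B,C}.
Split {E,F,G,H} by δ(·,a) → {E,F,G} and {H}.
Stable partition: {E,F,G} | {B,C} | {H} — 3 equivalence classes.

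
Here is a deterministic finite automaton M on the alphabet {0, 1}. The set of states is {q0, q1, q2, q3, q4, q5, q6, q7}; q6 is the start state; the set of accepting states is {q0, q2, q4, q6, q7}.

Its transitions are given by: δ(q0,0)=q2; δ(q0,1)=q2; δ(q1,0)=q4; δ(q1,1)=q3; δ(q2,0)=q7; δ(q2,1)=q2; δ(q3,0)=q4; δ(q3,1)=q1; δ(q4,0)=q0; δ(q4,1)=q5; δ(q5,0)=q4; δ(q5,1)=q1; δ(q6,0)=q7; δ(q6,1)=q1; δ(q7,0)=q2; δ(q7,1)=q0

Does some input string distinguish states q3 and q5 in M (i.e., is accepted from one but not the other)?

P0 = {q0,q2,q4,q6,q7} | {q1,q3,q5}.
On input 1, block {q0,q2,q4,q6,q7} splits into {q0,q2,q7} and {q4,q6}.
Stable partition: {q0,q2,q7} | {q1,q3,q5} | {q4,q6} — 3 equivalence classes.
q3 and q5 lie in the same block of the stable partition, so they are equivalent — no string distinguishes them.

No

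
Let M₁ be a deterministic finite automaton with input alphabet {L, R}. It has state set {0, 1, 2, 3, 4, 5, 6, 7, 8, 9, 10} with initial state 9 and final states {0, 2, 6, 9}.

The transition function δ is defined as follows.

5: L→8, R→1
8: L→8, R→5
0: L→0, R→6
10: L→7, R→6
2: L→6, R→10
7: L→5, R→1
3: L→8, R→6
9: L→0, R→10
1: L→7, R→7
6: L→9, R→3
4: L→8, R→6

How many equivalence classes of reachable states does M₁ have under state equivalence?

First remove the unreachable states {2,4}; 9 states remain.
Initial partition by acceptance: {0,6,9} | {1,3,5,7,8,10}.
On input R, block {0,6,9} splits into {6,9} and {0}.
Split {6,9} by δ(·,L) → {6} and {9}.
On input R, block {1,3,5,7,8,10} splits into {1,5,7,8} and {3,10}.
Stable partition: {6} | {1,5,7,8} | {0} | {9} | {3,10} — 5 equivalence classes.

5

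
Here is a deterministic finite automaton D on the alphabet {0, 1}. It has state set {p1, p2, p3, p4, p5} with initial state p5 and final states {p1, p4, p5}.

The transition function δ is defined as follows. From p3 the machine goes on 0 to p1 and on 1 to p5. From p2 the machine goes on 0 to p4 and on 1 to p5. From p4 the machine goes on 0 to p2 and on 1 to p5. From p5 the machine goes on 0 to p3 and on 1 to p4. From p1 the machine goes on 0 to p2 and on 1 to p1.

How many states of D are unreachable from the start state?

0

Every one of the 5 states is reachable from p5.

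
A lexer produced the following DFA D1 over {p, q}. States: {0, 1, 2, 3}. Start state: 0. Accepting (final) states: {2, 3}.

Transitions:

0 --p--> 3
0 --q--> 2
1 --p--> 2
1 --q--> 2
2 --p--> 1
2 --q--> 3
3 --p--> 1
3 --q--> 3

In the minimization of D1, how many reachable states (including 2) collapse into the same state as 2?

2

Initial partition by acceptance: {2,3} | {0,1}.
Stable partition: {2,3} | {0,1} — 2 equivalence classes.
State 2 belongs to the block {2,3}, which has 2 states.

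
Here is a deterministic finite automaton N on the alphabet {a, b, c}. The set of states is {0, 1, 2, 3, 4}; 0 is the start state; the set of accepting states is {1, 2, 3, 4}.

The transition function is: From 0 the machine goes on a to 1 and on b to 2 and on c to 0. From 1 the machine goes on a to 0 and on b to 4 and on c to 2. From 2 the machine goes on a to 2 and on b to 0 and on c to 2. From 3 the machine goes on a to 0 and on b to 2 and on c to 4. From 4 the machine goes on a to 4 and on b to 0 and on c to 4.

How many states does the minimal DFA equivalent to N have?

States {3} cannot be reached from the start state, so discard them.
Initial partition by acceptance: {1,2,4} | {0}.
On input a, block {1,2,4} splits into {2,4} and {1}.
The partition is now stable with 3 blocks: {2,4} | {0} | {1}.

3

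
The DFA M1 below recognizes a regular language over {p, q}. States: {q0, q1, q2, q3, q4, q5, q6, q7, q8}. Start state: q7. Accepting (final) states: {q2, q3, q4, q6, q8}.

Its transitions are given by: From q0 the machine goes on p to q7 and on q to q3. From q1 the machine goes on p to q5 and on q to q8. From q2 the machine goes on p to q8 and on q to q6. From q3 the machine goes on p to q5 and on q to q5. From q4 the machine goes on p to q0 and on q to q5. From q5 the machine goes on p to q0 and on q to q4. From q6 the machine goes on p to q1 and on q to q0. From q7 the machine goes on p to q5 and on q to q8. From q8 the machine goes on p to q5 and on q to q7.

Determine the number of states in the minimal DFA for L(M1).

2

First remove the unreachable states {q1,q2,q6}; 6 states remain.
Initial partition by acceptance: {q3,q4,q8} | {q0,q5,q7}.
The partition is now stable with 2 blocks: {q3,q4,q8} | {q0,q5,q7}.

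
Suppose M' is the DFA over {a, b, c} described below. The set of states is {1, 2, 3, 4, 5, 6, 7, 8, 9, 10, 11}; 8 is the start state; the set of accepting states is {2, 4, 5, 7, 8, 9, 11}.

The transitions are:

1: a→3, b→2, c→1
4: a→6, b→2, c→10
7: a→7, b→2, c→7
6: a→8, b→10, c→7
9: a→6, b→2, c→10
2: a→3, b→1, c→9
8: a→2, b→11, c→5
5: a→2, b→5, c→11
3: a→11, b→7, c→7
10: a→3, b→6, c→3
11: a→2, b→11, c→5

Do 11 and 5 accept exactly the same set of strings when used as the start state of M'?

Yes

First remove the unreachable states {4}; 10 states remain.
Initial partition by acceptance: {2,5,7,8,9,11} | {1,3,6,10}.
On input a, block {2,5,7,8,9,11} splits into {5,7,8,11} and {2,9}.
Split {5,7,8,11} by δ(·,a) → {5,8,11} and {7}.
Refine {1,3,6,10} on symbol a: members go to different blocks, giving {1,10} and {3,6}.
Split {1,10} by δ(·,b) → {1} and {10}.
Split {2,9} by δ(·,b) → {2} and {9}.
On input b, block {3,6} splits into {3} and {6}.
No further refinement is possible. Final partition (8 blocks): {5,8,11} | {1} | {2} | {7} | {3} | {10} | {9} | {6}.
11 and 5 lie in the same block of the stable partition, so they are equivalent — no string distinguishes them.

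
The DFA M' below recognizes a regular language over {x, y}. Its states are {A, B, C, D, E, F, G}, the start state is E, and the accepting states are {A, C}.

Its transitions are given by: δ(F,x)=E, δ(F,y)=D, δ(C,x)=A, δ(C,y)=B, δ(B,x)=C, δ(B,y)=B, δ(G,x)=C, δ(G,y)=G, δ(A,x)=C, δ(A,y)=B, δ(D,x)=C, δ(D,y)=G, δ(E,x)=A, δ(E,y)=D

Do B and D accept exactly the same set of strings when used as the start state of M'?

Yes

States {F} cannot be reached from the start state, so discard them.
Start with accepting vs non-accepting: {A,C} | {B,D,E,G}.
The partition is now stable with 2 blocks: {A,C} | {B,D,E,G}.
B and D lie in the same block of the stable partition, so they are equivalent — no string distinguishes them.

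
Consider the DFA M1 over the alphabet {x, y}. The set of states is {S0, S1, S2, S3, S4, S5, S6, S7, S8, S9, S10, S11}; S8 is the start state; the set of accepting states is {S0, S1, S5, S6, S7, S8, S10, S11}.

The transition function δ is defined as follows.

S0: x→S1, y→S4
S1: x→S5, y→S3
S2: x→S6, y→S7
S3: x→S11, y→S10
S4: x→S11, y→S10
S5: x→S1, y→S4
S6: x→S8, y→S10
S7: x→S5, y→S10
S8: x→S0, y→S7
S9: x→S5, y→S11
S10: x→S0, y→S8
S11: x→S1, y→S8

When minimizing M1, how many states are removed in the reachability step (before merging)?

3

BFS from S8 reaches {S0, S1, S3, S4, S5, S7, S8, S10, S11}; the 3 state(s) S2, S6, S9 are never visited.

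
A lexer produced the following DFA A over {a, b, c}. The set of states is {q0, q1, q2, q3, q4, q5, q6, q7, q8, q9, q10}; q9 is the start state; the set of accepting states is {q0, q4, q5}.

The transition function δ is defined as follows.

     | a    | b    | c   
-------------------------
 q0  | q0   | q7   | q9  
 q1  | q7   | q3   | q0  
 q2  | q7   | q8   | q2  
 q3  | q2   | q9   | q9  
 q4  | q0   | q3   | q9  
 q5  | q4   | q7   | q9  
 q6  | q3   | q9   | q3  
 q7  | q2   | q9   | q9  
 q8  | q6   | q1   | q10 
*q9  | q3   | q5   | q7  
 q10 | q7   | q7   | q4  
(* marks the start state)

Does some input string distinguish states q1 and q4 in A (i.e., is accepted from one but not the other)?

Yes

All states are reachable from the start state.
Start with accepting vs non-accepting: {q0,q4,q5} | {q1,q2,q3,q6,q7,q8,q9,q10}.
On input b, block {q1,q2,q3,q6,q7,q8,q9,q10} splits into {q1,q2,q3,q6,q7,q8,q10} and {q9}.
Refine {q1,q2,q3,q6,q7,q8,q10} on symbol b: members go to different blocks, giving {q1,q2,q8,q10} and {q3,q6,q7}.
Split {q1,q2,q8,q10} by δ(·,b) → {q1,q10} and {q2,q8}.
Refine {q3,q6,q7} on symbol a: members go to different blocks, giving {q3,q7} and {q6}.
Refine {q2,q8} on symbol a: members go to different blocks, giving {q2} and {q8}.
The partition is now stable with 7 blocks: {q0,q4,q5} | {q1,q10} | {q9} | {q3,q7} | {q2} | {q6} | {q8}.
q1 and q4 end up in different blocks, so they are distinguishable. For instance, the string 'ε' is accepted from only q4.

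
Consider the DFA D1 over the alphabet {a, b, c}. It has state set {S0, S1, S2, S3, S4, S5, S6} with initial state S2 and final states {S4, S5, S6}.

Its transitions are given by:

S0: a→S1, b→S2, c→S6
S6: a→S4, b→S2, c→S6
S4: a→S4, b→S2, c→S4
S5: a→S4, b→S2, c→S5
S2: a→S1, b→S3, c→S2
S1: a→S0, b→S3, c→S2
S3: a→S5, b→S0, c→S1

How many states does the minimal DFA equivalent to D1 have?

Every state is reachable, so we keep all 7.
Initial partition by acceptance: {S4,S5,S6} | {S0,S1,S2,S3}.
Split {S0,S1,S2,S3} by δ(·,a) → {S0,S1,S2} and {S3}.
Split {S0,S1,S2} by δ(·,b) → {S1,S2} and {S0}.
Refine {S1,S2} on symbol a: members go to different blocks, giving {S1} and {S2}.
The partition is now stable with 5 blocks: {S4,S5,S6} | {S1} | {S3} | {S0} | {S2}.

5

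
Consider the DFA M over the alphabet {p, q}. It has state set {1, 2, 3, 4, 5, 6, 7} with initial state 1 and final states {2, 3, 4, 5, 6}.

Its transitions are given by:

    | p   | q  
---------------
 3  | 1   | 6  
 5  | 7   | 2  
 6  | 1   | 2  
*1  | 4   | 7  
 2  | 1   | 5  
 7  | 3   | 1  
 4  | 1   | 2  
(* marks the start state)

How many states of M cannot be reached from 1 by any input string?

0

Every one of the 7 states is reachable from 1.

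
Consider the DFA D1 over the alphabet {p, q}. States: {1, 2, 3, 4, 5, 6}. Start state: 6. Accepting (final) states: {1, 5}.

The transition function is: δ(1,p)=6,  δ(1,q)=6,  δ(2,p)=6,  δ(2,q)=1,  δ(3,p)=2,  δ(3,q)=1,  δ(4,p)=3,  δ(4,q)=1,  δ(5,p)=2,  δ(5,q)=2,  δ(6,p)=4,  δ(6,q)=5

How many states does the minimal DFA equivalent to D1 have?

Start with accepting vs non-accepting: {1,5} | {2,3,4,6}.
No further refinement is possible. Final partition (2 blocks): {1,5} | {2,3,4,6}.

2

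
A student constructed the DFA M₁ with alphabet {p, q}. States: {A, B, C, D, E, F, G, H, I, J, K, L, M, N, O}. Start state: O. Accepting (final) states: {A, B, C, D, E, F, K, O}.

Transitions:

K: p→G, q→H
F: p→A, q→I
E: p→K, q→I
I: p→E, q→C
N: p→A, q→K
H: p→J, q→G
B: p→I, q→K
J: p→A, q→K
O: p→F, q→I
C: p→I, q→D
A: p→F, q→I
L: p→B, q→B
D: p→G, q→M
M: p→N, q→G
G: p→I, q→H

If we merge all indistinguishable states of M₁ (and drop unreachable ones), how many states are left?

Reachable states from the start: {A,C,D,E,F,G,H,I,J,K,M,N,O}. Unreachable: {B,L} — drop them.
Initial partition by acceptance: {A,C,D,E,F,K,O} | {G,H,I,J,M,N}.
Split {A,C,D,E,F,K,O} by δ(·,p) → {A,E,F,O} and {C,D,K}.
Split {A,E,F,O} by δ(·,p) → {A,F,O} and {E}.
Refine {G,H,I,J,M,N} on symbol p: members go to different blocks, giving {G,H,M} and {J,N} and {I}.
On input p, block {G,H,M} splits into {H,M} and {G}.
Split {C,D,K} by δ(·,p) → {D,K} and {C}.
No further refinement is possible. Final partition (8 blocks): {A,F,O} | {H,M} | {D,K} | {E} | {J,N} | {I} | {G} | {C}.

8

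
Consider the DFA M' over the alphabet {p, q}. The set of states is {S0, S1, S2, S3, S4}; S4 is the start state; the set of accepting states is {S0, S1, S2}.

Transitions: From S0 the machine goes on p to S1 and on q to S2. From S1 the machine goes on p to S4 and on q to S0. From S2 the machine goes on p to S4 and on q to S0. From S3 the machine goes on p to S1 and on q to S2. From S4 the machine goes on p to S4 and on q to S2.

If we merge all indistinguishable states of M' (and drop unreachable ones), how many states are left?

3

First remove the unreachable states {S3}; 4 states remain.
Start with accepting vs non-accepting: {S0,S1,S2} | {S4}.
On input p, block {S0,S1,S2} splits into {S1,S2} and {S0}.
The partition is now stable with 3 blocks: {S1,S2} | {S4} | {S0}.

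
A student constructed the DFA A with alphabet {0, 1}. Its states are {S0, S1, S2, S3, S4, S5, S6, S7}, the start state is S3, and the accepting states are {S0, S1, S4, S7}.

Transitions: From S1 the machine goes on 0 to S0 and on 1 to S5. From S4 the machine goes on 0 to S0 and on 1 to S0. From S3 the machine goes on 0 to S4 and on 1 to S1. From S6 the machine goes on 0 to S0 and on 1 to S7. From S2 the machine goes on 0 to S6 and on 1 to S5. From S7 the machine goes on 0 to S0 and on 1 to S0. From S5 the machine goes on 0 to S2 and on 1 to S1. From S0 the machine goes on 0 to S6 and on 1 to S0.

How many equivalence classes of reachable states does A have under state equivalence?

7

Initial partition by acceptance: {S0,S1,S4,S7} | {S2,S3,S5,S6}.
Refine {S0,S1,S4,S7} on symbol 0: members go to different blocks, giving {S1,S4,S7} and {S0}.
On input 1, block {S1,S4,S7} splits into {S4,S7} and {S1}.
Refine {S2,S3,S5,S6} on symbol 0: members go to different blocks, giving {S2,S5} and {S3} and {S6}.
On input 0, block {S2,S5} splits into {S2} and {S5}.
The partition is now stable with 7 blocks: {S4,S7} | {S2} | {S0} | {S1} | {S3} | {S6} | {S5}.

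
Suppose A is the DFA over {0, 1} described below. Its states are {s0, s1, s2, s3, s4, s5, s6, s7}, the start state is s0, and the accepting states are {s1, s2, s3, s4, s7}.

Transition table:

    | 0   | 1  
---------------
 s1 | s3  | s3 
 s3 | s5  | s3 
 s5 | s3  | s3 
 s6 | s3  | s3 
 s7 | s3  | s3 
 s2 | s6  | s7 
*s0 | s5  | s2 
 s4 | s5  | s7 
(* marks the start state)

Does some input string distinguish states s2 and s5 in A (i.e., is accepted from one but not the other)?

First remove the unreachable states {s1,s4}; 6 states remain.
Initial partition by acceptance: {s2,s3,s7} | {s0,s5,s6}.
Refine {s2,s3,s7} on symbol 0: members go to different blocks, giving {s2,s3} and {s7}.
Split {s2,s3} by δ(·,1) → {s2} and {s3}.
Refine {s0,s5,s6} on symbol 0: members go to different blocks, giving {s5,s6} and {s0}.
The partition is now stable with 5 blocks: {s2} | {s5,s6} | {s7} | {s3} | {s0}.
s2 and s5 end up in different blocks, so they are distinguishable. For instance, the string 'ε' is accepted from only s2.

Yes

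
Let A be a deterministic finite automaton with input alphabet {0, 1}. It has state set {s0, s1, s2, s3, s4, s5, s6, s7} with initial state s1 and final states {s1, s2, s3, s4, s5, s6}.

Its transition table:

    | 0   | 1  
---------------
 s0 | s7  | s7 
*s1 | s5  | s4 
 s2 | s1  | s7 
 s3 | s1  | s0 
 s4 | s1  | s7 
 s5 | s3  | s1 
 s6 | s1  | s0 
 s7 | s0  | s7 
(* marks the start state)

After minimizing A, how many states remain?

4

Reachable states from the start: {s0,s1,s3,s4,s5,s7}. Unreachable: {s2,s6} — drop them.
P0 = {s1,s3,s4,s5} | {s0,s7}.
On input 1, block {s1,s3,s4,s5} splits into {s1,s5} and {s3,s4}.
On input 0, block {s1,s5} splits into {s1} and {s5}.
The partition is now stable with 4 blocks: {s1} | {s0,s7} | {s3,s4} | {s5}.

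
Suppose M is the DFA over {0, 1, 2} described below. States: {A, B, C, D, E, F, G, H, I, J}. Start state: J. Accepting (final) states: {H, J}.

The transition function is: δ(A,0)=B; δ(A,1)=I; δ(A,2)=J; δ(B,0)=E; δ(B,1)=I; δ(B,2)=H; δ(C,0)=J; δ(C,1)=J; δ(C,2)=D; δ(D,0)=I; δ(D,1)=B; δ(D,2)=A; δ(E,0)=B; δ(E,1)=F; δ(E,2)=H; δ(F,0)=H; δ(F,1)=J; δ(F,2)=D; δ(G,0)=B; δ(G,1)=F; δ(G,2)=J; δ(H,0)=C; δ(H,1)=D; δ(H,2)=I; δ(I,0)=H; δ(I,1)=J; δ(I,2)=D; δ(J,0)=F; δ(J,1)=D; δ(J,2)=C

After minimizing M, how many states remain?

4

States {G} cannot be reached from the start state, so discard them.
Initial partition by acceptance: {H,J} | {A,B,C,D,E,F,I}.
Refine {A,B,C,D,E,F,I} on symbol 0: members go to different blocks, giving {A,B,D,E} and {C,F,I}.
Refine {A,B,D,E} on symbol 0: members go to different blocks, giving {A,B,E} and {D}.
No further refinement is possible. Final partition (4 blocks): {H,J} | {A,B,E} | {C,F,I} | {D}.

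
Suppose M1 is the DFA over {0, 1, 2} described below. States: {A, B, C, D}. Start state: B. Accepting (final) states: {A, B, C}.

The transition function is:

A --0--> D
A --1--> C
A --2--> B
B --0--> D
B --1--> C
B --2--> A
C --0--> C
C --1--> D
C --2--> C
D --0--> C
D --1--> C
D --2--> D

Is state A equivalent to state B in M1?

Every state is reachable, so we keep all 4.
Start with accepting vs non-accepting: {A,B,C} | {D}.
Refine {A,B,C} on symbol 0: members go to different blocks, giving {A,B} and {C}.
Stable partition: {A,B} | {D} | {C} — 3 equivalence classes.
A and B lie in the same block of the stable partition, so they are equivalent — no string distinguishes them.

Yes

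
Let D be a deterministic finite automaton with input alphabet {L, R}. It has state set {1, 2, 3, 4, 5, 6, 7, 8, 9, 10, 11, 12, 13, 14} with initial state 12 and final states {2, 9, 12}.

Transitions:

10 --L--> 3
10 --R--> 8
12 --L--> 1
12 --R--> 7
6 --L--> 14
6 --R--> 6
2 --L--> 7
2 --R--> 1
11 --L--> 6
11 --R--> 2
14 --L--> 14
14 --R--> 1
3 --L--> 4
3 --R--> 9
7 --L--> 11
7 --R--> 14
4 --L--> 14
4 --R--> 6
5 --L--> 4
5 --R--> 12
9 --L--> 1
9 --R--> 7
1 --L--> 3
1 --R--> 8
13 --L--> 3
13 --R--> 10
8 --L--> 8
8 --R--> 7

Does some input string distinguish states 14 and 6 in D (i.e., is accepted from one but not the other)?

Yes

States {5,10,13} cannot be reached from the start state, so discard them.
Initial partition by acceptance: {2,9,12} | {1,3,4,6,7,8,11,14}.
Refine {1,3,4,6,7,8,11,14} on symbol R: members go to different blocks, giving {1,4,6,7,8,14} and {3,11}.
Refine {1,4,6,7,8,14} on symbol L: members go to different blocks, giving {4,6,8,14} and {1,7}.
On input R, block {4,6,8,14} splits into {4,6} and {8,14}.
Stable partition: {2,9,12} | {4,6} | {3,11} | {1,7} | {8,14} — 5 equivalence classes.
14 and 6 end up in different blocks, so they are distinguishable. For instance, the string 'RLR' is accepted from only 14.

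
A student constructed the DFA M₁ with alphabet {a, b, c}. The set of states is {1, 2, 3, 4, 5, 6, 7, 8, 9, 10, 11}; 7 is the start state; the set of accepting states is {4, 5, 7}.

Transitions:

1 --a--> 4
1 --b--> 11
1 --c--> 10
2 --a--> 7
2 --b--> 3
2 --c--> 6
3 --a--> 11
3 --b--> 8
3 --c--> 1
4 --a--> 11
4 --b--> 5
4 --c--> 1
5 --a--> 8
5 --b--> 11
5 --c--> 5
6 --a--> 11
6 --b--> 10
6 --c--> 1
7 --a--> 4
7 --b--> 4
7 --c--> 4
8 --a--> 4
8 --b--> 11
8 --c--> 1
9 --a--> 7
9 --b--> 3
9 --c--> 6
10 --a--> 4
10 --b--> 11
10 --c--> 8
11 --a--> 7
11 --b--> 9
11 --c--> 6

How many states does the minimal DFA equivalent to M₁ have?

7

States {2} cannot be reached from the start state, so discard them.
P0 = {4,5,7} | {1,3,6,8,9,10,11}.
Refine {4,5,7} on symbol a: members go to different blocks, giving {4,5} and {7}.
Refine {4,5} on symbol b: members go to different blocks, giving {4} and {5}.
Split {1,3,6,8,9,10,11} by δ(·,a) → {1,8,10} and {3,6} and {9,11}.
On input b, block {9,11} splits into {9} and {11}.
The partition is now stable with 7 blocks: {4} | {1,8,10} | {7} | {5} | {3,6} | {9} | {11}.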